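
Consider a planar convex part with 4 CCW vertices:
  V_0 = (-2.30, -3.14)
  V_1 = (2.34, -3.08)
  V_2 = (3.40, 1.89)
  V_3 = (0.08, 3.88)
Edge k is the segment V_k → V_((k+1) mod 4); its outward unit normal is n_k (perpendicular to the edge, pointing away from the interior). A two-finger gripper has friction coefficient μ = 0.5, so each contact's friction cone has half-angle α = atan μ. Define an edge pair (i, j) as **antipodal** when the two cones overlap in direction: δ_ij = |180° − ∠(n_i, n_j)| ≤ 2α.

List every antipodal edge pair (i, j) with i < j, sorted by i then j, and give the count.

count = 2; pairs: (0,2), (1,3)

α = atan 0.5 = 26.57°;  2α = 53.13°
n_0 = (+0.0129, -0.9999)
n_1 = (+0.9780, -0.2086)
n_2 = (+0.5141, +0.8577)
n_3 = (-0.9471, +0.3211)
  (0,1): δ = 102.78°  ·
  (0,2): δ = 31.68°  ✓
  (0,3): δ = 70.53°  ·
  (1,2): δ = 108.90°  ·
  (1,3): δ = 6.69°  ✓
  (2,3): δ = 77.79°  ·
antipodal pairs: 2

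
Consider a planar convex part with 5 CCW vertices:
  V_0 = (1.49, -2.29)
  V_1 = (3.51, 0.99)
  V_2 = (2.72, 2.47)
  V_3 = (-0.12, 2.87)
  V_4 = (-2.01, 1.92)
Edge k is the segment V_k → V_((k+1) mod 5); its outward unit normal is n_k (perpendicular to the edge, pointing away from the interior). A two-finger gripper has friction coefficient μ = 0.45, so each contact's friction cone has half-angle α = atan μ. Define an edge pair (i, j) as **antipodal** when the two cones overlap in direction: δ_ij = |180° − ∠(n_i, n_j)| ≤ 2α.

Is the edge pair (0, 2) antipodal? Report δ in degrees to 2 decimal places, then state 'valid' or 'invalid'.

α = atan 0.45 = 24.23°;  2α = 48.46°
edge 0: e_0 = (+2.02, +3.28);  n_0 = (+0.8515, -0.5244)
edge 2: e_2 = (-2.84, +0.40);  n_2 = (+0.1395, +0.9902)
∠(n_0, n_2) = 113.61°
δ = |180° − 113.61°| = 66.39°
66.39° > 2α = 48.46°  →  invalid

δ = 66.39°, invalid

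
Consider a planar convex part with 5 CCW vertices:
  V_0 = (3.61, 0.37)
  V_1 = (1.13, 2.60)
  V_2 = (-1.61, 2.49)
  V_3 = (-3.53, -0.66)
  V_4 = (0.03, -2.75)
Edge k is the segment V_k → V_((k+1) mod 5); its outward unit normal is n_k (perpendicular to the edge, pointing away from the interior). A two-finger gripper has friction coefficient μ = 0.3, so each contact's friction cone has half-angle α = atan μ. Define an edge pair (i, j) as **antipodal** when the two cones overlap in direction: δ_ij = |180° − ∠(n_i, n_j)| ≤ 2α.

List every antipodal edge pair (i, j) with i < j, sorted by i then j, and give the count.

α = atan 0.3 = 16.70°;  2α = 33.40°
n_0 = (+0.6686, +0.7436)
n_1 = (-0.0401, +0.9992)
n_2 = (-0.8539, +0.5205)
n_3 = (-0.5063, -0.8624)
n_4 = (+0.6570, -0.7539)
  (0,1): δ = 135.74°  ·
  (0,2): δ = 79.40°  ·
  (0,3): δ = 11.55°  ✓
  (0,4): δ = 83.03°  ·
  (1,2): δ = 123.66°  ·
  (1,3): δ = 32.72°  ✓
  (1,4): δ = 38.77°  ·
  (2,3): δ = 89.05°  ·
  (2,4): δ = 17.56°  ✓
  (3,4): δ = 108.51°  ·
antipodal pairs: 3

count = 3; pairs: (0,3), (1,3), (2,4)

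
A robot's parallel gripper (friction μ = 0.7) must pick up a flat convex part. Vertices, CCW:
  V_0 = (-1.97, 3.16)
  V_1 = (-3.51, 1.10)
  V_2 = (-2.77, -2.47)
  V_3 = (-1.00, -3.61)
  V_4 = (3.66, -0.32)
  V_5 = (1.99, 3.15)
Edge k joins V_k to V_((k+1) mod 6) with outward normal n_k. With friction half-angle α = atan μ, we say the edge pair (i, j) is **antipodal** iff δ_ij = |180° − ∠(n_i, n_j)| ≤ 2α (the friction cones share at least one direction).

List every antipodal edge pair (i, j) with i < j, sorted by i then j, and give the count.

α = atan 0.7 = 34.99°;  2α = 69.98°
n_0 = (-0.8009, +0.5988)
n_1 = (-0.9792, -0.2030)
n_2 = (-0.5415, -0.8407)
n_3 = (+0.5768, -0.8169)
n_4 = (+0.9011, +0.4337)
n_5 = (+0.0025, +1.0000)
  (0,1): δ = 131.51°  ·
  (0,2): δ = 86.00°  ·
  (0,3): δ = 18.00°  ✓
  (0,4): δ = 62.48°  ✓
  (0,5): δ = 126.64°  ·
  (1,2): δ = 134.49°  ·
  (1,3): δ = 66.49°  ✓
  (1,4): δ = 13.99°  ✓
  (1,5): δ = 78.14°  ·
  (2,3): δ = 111.99°  ·
  (2,4): δ = 31.52°  ✓
  (2,5): δ = 32.64°  ✓
  (3,4): δ = 99.52°  ·
  (3,5): δ = 35.37°  ✓
  (4,5): δ = 115.84°  ·
antipodal pairs: 7

count = 7; pairs: (0,3), (0,4), (1,3), (1,4), (2,4), (2,5), (3,5)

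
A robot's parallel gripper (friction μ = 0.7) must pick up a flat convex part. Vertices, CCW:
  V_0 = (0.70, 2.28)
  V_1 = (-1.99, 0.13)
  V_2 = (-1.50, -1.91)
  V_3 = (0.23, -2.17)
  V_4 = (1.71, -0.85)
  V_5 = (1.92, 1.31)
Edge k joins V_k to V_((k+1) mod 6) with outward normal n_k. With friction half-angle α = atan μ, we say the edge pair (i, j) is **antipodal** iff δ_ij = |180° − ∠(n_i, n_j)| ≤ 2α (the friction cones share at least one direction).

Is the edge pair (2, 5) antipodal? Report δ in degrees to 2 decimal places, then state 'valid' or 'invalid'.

δ = 29.94°, valid

α = atan 0.7 = 34.99°;  2α = 69.98°
edge 2: e_2 = (+1.73, -0.26);  n_2 = (-0.1486, -0.9889)
edge 5: e_5 = (-1.22, +0.97);  n_5 = (+0.6223, +0.7827)
∠(n_2, n_5) = 150.06°
δ = |180° − 150.06°| = 29.94°
29.94° ≤ 2α = 69.98°  →  valid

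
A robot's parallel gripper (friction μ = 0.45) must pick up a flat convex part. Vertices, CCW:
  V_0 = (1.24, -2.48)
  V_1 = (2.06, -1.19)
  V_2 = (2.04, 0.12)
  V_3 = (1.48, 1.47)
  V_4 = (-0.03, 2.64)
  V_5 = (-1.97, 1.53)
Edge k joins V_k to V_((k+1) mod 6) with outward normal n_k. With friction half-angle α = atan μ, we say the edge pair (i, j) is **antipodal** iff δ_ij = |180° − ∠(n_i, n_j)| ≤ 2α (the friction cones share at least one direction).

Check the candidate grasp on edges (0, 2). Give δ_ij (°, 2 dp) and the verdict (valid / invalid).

δ = 125.03°, invalid

α = atan 0.45 = 24.23°;  2α = 48.46°
edge 0: e_0 = (+0.82, +1.29);  n_0 = (+0.8439, -0.5365)
edge 2: e_2 = (-0.56, +1.35);  n_2 = (+0.9237, +0.3832)
∠(n_0, n_2) = 54.97°
δ = |180° − 54.97°| = 125.03°
125.03° > 2α = 48.46°  →  invalid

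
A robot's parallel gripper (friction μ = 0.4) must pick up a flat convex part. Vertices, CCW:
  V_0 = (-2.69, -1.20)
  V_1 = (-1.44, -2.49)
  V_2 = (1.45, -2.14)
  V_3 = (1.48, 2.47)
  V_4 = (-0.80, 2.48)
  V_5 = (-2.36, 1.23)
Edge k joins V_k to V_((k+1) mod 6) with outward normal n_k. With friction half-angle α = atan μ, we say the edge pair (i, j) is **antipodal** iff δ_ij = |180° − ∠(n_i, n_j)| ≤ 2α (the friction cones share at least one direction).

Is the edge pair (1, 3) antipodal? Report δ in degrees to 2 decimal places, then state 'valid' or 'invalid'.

δ = 7.16°, valid

α = atan 0.4 = 21.80°;  2α = 43.60°
edge 1: e_1 = (+2.89, +0.35);  n_1 = (+0.1202, -0.9927)
edge 3: e_3 = (-2.28, +0.01);  n_3 = (+0.0044, +1.0000)
∠(n_1, n_3) = 172.84°
δ = |180° − 172.84°| = 7.16°
7.16° ≤ 2α = 43.60°  →  valid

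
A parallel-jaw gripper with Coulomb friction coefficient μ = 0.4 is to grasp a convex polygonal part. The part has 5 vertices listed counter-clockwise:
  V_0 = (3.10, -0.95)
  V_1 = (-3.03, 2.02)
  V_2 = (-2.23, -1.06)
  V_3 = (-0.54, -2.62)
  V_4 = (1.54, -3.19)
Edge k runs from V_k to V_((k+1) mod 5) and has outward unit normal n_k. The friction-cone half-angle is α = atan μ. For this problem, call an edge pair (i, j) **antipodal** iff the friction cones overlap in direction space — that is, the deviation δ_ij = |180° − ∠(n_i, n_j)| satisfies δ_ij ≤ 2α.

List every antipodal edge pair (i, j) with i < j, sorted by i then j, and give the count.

count = 2; pairs: (0,2), (0,3)

α = atan 0.4 = 21.80°;  2α = 43.60°
n_0 = (+0.4360, +0.8999)
n_1 = (-0.9679, -0.2514)
n_2 = (-0.6783, -0.7348)
n_3 = (-0.2643, -0.9644)
n_4 = (+0.8206, -0.5715)
  (0,1): δ = 49.59°  ·
  (0,2): δ = 16.86°  ✓
  (0,3): δ = 10.53°  ✓
  (0,4): δ = 81.00°  ·
  (1,2): δ = 147.27°  ·
  (1,3): δ = 119.89°  ·
  (1,4): δ = 49.41°  ·
  (2,3): δ = 152.62°  ·
  (2,4): δ = 82.15°  ·
  (3,4): δ = 109.53°  ·
antipodal pairs: 2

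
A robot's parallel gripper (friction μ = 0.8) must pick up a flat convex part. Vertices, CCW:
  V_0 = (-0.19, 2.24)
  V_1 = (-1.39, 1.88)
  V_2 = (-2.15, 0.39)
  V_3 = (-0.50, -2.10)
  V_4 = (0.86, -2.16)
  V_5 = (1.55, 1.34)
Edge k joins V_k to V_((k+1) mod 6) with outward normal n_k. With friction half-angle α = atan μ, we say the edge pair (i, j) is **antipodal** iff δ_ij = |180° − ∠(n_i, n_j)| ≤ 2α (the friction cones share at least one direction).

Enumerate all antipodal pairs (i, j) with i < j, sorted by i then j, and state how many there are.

count = 8; pairs: (0,2), (0,3), (0,4), (1,3), (1,4), (2,4), (2,5), (3,5)

α = atan 0.8 = 38.66°;  2α = 77.32°
n_0 = (-0.2873, +0.9578)
n_1 = (-0.8908, +0.4544)
n_2 = (-0.8336, -0.5524)
n_3 = (-0.0441, -0.9990)
n_4 = (+0.9811, -0.1934)
n_5 = (+0.4594, +0.8882)
  (0,1): δ = 133.72°  ·
  (0,2): δ = 73.17°  ✓
  (0,3): δ = 19.23°  ✓
  (0,4): δ = 62.15°  ✓
  (0,5): δ = 135.95°  ·
  (1,2): δ = 119.44°  ·
  (1,3): δ = 65.50°  ✓
  (1,4): δ = 15.87°  ✓
  (1,5): δ = 89.67°  ·
  (2,3): δ = 126.06°  ·
  (2,4): δ = 44.68°  ✓
  (2,5): δ = 29.12°  ✓
  (3,4): δ = 98.63°  ·
  (3,5): δ = 24.82°  ✓
  (4,5): δ = 106.20°  ·
antipodal pairs: 8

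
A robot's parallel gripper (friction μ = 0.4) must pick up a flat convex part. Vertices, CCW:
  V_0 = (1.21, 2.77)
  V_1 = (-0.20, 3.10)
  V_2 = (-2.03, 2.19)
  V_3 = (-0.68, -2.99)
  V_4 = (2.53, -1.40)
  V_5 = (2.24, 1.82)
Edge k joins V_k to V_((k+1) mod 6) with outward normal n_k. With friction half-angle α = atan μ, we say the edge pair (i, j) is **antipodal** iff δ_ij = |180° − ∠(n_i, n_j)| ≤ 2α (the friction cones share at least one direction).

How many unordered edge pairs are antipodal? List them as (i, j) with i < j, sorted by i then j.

count = 4; pairs: (0,3), (1,3), (2,4), (2,5)

α = atan 0.4 = 21.80°;  2α = 43.60°
n_0 = (+0.2279, +0.9737)
n_1 = (-0.4453, +0.8954)
n_2 = (-0.9677, -0.2522)
n_3 = (+0.4439, -0.8961)
n_4 = (+0.9960, +0.0897)
n_5 = (+0.6780, +0.7351)
  (0,1): δ = 140.39°  ·
  (0,2): δ = 62.22°  ·
  (0,3): δ = 39.52°  ✓
  (0,4): δ = 108.32°  ·
  (0,5): δ = 150.49°  ·
  (1,2): δ = 101.83°  ·
  (1,3): δ = 0.09°  ✓
  (1,4): δ = 68.71°  ·
  (1,5): δ = 110.87°  ·
  (2,3): δ = 78.26°  ·
  (2,4): δ = 9.46°  ✓
  (2,5): δ = 32.71°  ✓
  (3,4): δ = 111.20°  ·
  (3,5): δ = 69.04°  ·
  (4,5): δ = 137.83°  ·
antipodal pairs: 4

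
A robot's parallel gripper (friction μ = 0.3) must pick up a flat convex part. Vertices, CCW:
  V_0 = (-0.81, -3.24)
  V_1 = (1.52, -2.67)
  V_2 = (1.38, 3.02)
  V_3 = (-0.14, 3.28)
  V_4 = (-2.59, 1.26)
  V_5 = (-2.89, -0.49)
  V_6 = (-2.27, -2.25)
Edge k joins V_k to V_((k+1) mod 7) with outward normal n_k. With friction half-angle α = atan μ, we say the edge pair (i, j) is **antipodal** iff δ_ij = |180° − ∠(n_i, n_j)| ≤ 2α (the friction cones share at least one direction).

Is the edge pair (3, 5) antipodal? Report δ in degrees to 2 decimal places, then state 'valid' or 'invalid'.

δ = 110.10°, invalid

α = atan 0.3 = 16.70°;  2α = 33.40°
edge 3: e_3 = (-2.45, -2.02);  n_3 = (-0.6361, +0.7716)
edge 5: e_5 = (+0.62, -1.76);  n_5 = (-0.9432, -0.3323)
∠(n_3, n_5) = 69.90°
δ = |180° − 69.90°| = 110.10°
110.10° > 2α = 33.40°  →  invalid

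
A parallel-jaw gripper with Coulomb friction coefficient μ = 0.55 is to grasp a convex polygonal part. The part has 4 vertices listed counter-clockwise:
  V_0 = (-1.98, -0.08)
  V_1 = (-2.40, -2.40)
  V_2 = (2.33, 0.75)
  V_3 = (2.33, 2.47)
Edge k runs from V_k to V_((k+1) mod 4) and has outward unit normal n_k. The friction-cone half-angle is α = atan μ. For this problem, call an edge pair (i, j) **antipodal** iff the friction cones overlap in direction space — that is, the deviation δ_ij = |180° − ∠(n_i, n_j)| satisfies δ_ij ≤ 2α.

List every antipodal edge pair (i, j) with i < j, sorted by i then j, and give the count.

count = 3; pairs: (0,1), (0,2), (1,3)

α = atan 0.55 = 28.81°;  2α = 57.62°
n_0 = (-0.9840, +0.1781)
n_1 = (+0.5543, -0.8323)
n_2 = (+1.0000, -0.0000)
n_3 = (-0.5092, +0.8606)
  (0,1): δ = 46.08°  ✓
  (0,2): δ = 10.26°  ✓
  (0,3): δ = 130.87°  ·
  (1,2): δ = 123.66°  ·
  (1,3): δ = 3.05°  ✓
  (2,3): δ = 59.39°  ·
antipodal pairs: 3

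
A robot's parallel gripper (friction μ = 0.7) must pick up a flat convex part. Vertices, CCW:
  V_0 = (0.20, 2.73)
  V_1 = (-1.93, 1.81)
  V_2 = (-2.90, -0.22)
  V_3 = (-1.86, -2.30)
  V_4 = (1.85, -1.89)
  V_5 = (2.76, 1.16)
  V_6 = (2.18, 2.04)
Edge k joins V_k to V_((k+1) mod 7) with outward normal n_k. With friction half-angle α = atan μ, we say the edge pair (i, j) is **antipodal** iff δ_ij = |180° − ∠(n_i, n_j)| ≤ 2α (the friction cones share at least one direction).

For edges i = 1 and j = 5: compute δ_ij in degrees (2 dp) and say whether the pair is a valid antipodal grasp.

α = atan 0.7 = 34.99°;  2α = 69.98°
edge 1: e_1 = (-0.97, -2.03);  n_1 = (-0.9023, +0.4311)
edge 5: e_5 = (-0.58, +0.88);  n_5 = (+0.8350, +0.5503)
∠(n_1, n_5) = 121.07°
δ = |180° − 121.07°| = 58.93°
58.93° ≤ 2α = 69.98°  →  valid

δ = 58.93°, valid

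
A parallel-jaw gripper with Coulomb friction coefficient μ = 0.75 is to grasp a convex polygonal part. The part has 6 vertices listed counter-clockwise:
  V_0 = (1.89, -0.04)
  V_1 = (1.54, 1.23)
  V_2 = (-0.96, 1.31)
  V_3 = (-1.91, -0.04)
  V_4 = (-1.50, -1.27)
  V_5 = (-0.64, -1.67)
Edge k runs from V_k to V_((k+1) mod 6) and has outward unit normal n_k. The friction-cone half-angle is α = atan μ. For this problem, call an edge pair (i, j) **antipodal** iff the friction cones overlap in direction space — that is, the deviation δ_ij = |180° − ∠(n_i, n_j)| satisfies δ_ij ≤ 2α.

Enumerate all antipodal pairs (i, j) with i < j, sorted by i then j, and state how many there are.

α = atan 0.75 = 36.87°;  2α = 73.74°
n_0 = (+0.9641, +0.2657)
n_1 = (+0.0320, +0.9995)
n_2 = (-0.8178, +0.5755)
n_3 = (-0.9487, -0.3162)
n_4 = (-0.4217, -0.9067)
n_5 = (+0.5416, -0.8406)
  (0,1): δ = 107.24°  ·
  (0,2): δ = 50.54°  ✓
  (0,3): δ = 3.03°  ✓
  (0,4): δ = 49.65°  ✓
  (0,5): δ = 107.38°  ·
  (1,2): δ = 123.30°  ·
  (1,3): δ = 69.73°  ✓
  (1,4): δ = 23.11°  ✓
  (1,5): δ = 34.63°  ✓
  (2,3): δ = 126.43°  ·
  (2,4): δ = 79.81°  ·
  (2,5): δ = 22.07°  ✓
  (3,4): δ = 133.38°  ·
  (3,5): δ = 75.64°  ·
  (4,5): δ = 122.26°  ·
antipodal pairs: 7

count = 7; pairs: (0,2), (0,3), (0,4), (1,3), (1,4), (1,5), (2,5)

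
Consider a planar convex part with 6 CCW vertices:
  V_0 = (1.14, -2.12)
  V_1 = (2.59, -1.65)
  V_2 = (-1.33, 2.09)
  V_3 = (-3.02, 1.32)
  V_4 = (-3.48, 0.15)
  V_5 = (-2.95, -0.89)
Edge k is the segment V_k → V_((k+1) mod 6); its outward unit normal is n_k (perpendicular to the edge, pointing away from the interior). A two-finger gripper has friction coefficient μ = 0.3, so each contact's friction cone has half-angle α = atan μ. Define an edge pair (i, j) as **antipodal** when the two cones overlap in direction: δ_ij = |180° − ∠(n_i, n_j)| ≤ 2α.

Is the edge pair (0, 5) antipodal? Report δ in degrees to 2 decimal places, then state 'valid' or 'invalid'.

α = atan 0.3 = 16.70°;  2α = 33.40°
edge 0: e_0 = (+1.45, +0.47);  n_0 = (+0.3083, -0.9513)
edge 5: e_5 = (+4.09, -1.23);  n_5 = (-0.2880, -0.9576)
∠(n_0, n_5) = 34.70°
δ = |180° − 34.70°| = 145.30°
145.30° > 2α = 33.40°  →  invalid

δ = 145.30°, invalid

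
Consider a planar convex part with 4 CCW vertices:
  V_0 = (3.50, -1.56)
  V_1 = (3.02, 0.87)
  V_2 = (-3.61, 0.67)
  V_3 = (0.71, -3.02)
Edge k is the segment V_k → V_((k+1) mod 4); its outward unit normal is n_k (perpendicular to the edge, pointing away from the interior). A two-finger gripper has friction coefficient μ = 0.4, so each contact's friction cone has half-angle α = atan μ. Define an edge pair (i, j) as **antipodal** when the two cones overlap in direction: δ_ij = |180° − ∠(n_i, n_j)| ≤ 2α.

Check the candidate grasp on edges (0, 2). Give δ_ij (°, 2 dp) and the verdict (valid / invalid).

δ = 38.32°, valid

α = atan 0.4 = 21.80°;  2α = 43.60°
edge 0: e_0 = (-0.48, +2.43);  n_0 = (+0.9810, +0.1938)
edge 2: e_2 = (+4.32, -3.69);  n_2 = (-0.6495, -0.7604)
∠(n_0, n_2) = 141.68°
δ = |180° − 141.68°| = 38.32°
38.32° ≤ 2α = 43.60°  →  valid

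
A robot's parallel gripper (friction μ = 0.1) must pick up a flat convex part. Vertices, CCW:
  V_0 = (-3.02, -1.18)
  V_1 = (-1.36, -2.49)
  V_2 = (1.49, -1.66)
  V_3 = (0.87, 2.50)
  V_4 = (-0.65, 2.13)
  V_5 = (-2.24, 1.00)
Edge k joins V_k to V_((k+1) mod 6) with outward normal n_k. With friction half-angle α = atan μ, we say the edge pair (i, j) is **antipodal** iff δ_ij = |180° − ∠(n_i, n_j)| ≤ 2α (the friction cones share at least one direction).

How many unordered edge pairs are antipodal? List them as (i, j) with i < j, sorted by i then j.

count = 1; pairs: (1,3)

α = atan 0.1 = 5.71°;  2α = 11.42°
n_0 = (-0.6195, -0.7850)
n_1 = (+0.2796, -0.9601)
n_2 = (+0.9891, +0.1474)
n_3 = (-0.2365, +0.9716)
n_4 = (-0.5793, +0.8151)
n_5 = (-0.9415, +0.3369)
  (0,1): δ = 125.48°  ·
  (0,2): δ = 43.24°  ·
  (0,3): δ = 51.96°  ·
  (0,4): δ = 73.68°  ·
  (0,5): δ = 108.59°  ·
  (1,2): δ = 97.76°  ·
  (1,3): δ = 2.56°  ✓
  (1,4): δ = 19.16°  ·
  (1,5): δ = 54.08°  ·
  (2,3): δ = 84.80°  ·
  (2,4): δ = 63.08°  ·
  (2,5): δ = 28.16°  ·
  (3,4): δ = 158.28°  ·
  (3,5): δ = 123.37°  ·
  (4,5): δ = 145.09°  ·
antipodal pairs: 1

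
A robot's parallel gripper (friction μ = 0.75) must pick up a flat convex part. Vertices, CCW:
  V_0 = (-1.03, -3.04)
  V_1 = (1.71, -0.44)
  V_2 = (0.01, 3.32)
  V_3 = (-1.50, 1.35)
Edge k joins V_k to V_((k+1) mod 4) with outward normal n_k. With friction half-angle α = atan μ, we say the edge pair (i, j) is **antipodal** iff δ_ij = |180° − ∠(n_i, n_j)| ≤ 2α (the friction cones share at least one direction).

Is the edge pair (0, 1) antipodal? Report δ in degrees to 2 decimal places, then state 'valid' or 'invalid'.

α = atan 0.75 = 36.87°;  2α = 73.74°
edge 0: e_0 = (+2.74, +2.60);  n_0 = (+0.6883, -0.7254)
edge 1: e_1 = (-1.70, +3.76);  n_1 = (+0.9112, +0.4120)
∠(n_0, n_1) = 70.83°
δ = |180° − 70.83°| = 109.17°
109.17° > 2α = 73.74°  →  invalid

δ = 109.17°, invalid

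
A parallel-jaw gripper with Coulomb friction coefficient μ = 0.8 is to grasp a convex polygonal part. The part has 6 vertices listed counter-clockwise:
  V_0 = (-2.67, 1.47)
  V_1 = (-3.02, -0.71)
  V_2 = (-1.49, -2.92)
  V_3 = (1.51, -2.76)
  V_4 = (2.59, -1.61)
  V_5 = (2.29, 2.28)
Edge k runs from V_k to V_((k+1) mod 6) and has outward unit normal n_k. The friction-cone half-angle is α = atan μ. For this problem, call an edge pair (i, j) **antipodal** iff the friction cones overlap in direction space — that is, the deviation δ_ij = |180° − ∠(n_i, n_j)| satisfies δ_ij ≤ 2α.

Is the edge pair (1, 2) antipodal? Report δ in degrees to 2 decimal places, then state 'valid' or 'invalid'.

α = atan 0.8 = 38.66°;  2α = 77.32°
edge 1: e_1 = (+1.53, -2.21);  n_1 = (-0.8222, -0.5692)
edge 2: e_2 = (+3.00, +0.16);  n_2 = (+0.0533, -0.9986)
∠(n_1, n_2) = 58.36°
δ = |180° − 58.36°| = 121.64°
121.64° > 2α = 77.32°  →  invalid

δ = 121.64°, invalid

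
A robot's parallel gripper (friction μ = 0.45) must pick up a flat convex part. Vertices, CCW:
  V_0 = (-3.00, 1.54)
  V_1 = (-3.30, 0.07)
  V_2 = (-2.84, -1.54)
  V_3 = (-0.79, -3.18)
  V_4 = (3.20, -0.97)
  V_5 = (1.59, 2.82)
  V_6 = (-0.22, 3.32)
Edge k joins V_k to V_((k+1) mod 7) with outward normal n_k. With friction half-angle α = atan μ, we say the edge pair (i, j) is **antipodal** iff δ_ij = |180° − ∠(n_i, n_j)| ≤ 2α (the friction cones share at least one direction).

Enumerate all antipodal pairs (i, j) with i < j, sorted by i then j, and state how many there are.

count = 6; pairs: (0,4), (1,4), (2,4), (2,5), (3,5), (3,6)

α = atan 0.45 = 24.23°;  2α = 48.46°
n_0 = (-0.9798, +0.2000)
n_1 = (-0.9615, -0.2747)
n_2 = (-0.6247, -0.7809)
n_3 = (+0.4845, -0.8748)
n_4 = (+0.9204, +0.3910)
n_5 = (+0.2663, +0.9639)
n_6 = (-0.5392, +0.8422)
  (0,1): δ = 152.52°  ·
  (0,2): δ = 117.13°  ·
  (0,3): δ = 49.48°  ·
  (0,4): δ = 34.55°  ✓
  (0,5): δ = 86.09°  ·
  (0,6): δ = 134.17°  ·
  (1,2): δ = 144.61°  ·
  (1,3): δ = 76.96°  ·
  (1,4): δ = 7.07°  ✓
  (1,5): δ = 58.61°  ·
  (1,6): δ = 106.69°  ·
  (2,3): δ = 112.36°  ·
  (2,4): δ = 28.32°  ✓
  (2,5): δ = 23.22°  ✓
  (2,6): δ = 71.29°  ·
  (3,4): δ = 95.97°  ·
  (3,5): δ = 44.42°  ✓
  (3,6): δ = 3.65°  ✓
  (4,5): δ = 128.46°  ·
  (4,6): δ = 80.38°  ·
  (5,6): δ = 131.93°  ·
antipodal pairs: 6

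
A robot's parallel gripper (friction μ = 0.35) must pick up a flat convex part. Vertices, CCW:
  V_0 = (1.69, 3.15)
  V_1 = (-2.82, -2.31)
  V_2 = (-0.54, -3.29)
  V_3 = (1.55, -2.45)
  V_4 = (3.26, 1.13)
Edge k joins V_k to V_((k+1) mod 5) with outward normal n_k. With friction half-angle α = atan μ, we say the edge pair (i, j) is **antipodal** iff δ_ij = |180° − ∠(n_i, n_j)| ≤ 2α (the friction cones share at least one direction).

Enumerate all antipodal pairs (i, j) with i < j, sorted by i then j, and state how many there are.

α = atan 0.35 = 19.29°;  2α = 38.58°
n_0 = (-0.7710, +0.6368)
n_1 = (-0.3949, -0.9187)
n_2 = (+0.3729, -0.9279)
n_3 = (+0.9023, -0.4310)
n_4 = (+0.7896, +0.6137)
  (0,1): δ = 73.70°  ·
  (0,2): δ = 28.55°  ✓
  (0,3): δ = 14.03°  ✓
  (0,4): δ = 77.41°  ·
  (1,2): δ = 134.84°  ·
  (1,3): δ = 92.27°  ·
  (1,4): δ = 28.89°  ✓
  (2,3): δ = 137.43°  ·
  (2,4): δ = 74.04°  ·
  (3,4): δ = 116.61°  ·
antipodal pairs: 3

count = 3; pairs: (0,2), (0,3), (1,4)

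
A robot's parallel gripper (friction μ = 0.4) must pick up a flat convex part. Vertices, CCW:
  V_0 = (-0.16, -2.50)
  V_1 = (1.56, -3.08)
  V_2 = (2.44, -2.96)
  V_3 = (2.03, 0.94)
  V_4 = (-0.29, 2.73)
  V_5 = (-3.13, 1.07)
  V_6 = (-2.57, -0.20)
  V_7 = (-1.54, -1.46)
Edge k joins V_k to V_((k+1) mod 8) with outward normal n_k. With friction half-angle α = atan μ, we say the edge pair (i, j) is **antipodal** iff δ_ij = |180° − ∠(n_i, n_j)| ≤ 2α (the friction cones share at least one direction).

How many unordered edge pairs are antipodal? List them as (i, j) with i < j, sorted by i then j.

α = atan 0.4 = 21.80°;  2α = 43.60°
n_0 = (-0.3195, -0.9476)
n_1 = (+0.1351, -0.9908)
n_2 = (+0.9945, +0.1046)
n_3 = (+0.6109, +0.7917)
n_4 = (-0.5046, +0.8633)
n_5 = (-0.9150, -0.4035)
n_6 = (-0.7742, -0.6329)
n_7 = (-0.6019, -0.7986)
  (0,1): δ = 153.60°  ·
  (0,2): δ = 65.36°  ·
  (0,3): δ = 19.02°  ✓
  (0,4): δ = 48.94°  ·
  (0,5): δ = 132.43°  ·
  (0,6): δ = 147.90°  ·
  (0,7): δ = 161.63°  ·
  (1,2): δ = 91.76°  ·
  (1,3): δ = 45.42°  ·
  (1,4): δ = 22.54°  ✓
  (1,5): δ = 106.03°  ·
  (1,6): δ = 121.50°  ·
  (1,7): δ = 135.23°  ·
  (2,3): δ = 133.65°  ·
  (2,4): δ = 65.69°  ·
  (2,5): δ = 17.79°  ✓
  (2,6): δ = 33.26°  ✓
  (2,7): δ = 47.00°  ·
  (3,4): δ = 112.04°  ·
  (3,5): δ = 28.55°  ✓
  (3,6): δ = 13.08°  ✓
  (3,7): δ = 0.65°  ✓
  (4,5): δ = 96.51°  ·
  (4,6): δ = 81.04°  ·
  (4,7): δ = 67.31°  ·
  (5,6): δ = 164.53°  ·
  (5,7): δ = 150.80°  ·
  (6,7): δ = 166.27°  ·
antipodal pairs: 7

count = 7; pairs: (0,3), (1,4), (2,5), (2,6), (3,5), (3,6), (3,7)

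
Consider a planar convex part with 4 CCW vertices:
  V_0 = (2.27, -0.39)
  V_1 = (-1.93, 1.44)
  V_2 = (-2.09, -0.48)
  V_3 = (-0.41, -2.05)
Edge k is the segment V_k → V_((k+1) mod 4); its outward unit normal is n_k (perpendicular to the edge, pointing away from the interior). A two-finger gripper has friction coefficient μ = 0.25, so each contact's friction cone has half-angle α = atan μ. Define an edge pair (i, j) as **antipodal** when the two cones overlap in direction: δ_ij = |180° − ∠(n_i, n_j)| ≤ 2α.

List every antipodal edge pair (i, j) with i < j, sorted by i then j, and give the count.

α = atan 0.25 = 14.04°;  2α = 28.07°
n_0 = (+0.3994, +0.9168)
n_1 = (-0.9965, +0.0830)
n_2 = (-0.6828, -0.7306)
n_3 = (+0.5266, -0.8501)
  (0,1): δ = 71.22°  ·
  (0,2): δ = 19.52°  ✓
  (0,3): δ = 55.32°  ·
  (1,2): δ = 128.30°  ·
  (1,3): δ = 53.46°  ·
  (2,3): δ = 105.16°  ·
antipodal pairs: 1

count = 1; pairs: (0,2)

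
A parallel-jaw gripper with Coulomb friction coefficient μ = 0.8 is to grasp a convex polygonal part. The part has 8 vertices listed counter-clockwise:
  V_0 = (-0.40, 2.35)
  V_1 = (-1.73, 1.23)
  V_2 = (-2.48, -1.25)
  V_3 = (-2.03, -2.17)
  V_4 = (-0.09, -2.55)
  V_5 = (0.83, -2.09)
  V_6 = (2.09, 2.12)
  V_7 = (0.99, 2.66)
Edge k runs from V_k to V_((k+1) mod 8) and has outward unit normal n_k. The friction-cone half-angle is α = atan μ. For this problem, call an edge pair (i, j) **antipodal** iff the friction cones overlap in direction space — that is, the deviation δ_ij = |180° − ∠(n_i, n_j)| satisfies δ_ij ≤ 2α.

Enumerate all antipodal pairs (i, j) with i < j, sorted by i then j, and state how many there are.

count = 13; pairs: (0,3), (0,4), (0,5), (1,4), (1,5), (2,5), (2,6), (2,7), (3,6), (3,7), (4,6), (4,7), (5,7)

α = atan 0.8 = 38.66°;  2α = 77.32°
n_0 = (-0.6441, +0.7649)
n_1 = (-0.9572, +0.2895)
n_2 = (-0.8983, -0.4394)
n_3 = (-0.1922, -0.9814)
n_4 = (+0.4472, -0.8944)
n_5 = (+0.9580, -0.2867)
n_6 = (+0.4407, +0.8977)
n_7 = (-0.2177, +0.9760)
  (0,1): δ = 146.93°  ·
  (0,2): δ = 104.04°  ·
  (0,3): δ = 51.18°  ✓
  (0,4): δ = 13.54°  ✓
  (0,5): δ = 33.24°  ✓
  (0,6): δ = 113.75°  ·
  (0,7): δ = 152.47°  ·
  (1,2): δ = 137.11°  ·
  (1,3): δ = 84.26°  ·
  (1,4): δ = 46.61°  ✓
  (1,5): δ = 0.16°  ✓
  (1,6): δ = 80.68°  ·
  (1,7): δ = 119.40°  ·
  (2,3): δ = 127.15°  ·
  (2,4): δ = 89.50°  ·
  (2,5): δ = 42.73°  ✓
  (2,6): δ = 37.79°  ✓
  (2,7): δ = 76.51°  ✓
  (3,4): δ = 142.35°  ·
  (3,5): δ = 95.58°  ·
  (3,6): δ = 15.06°  ✓
  (3,7): δ = 23.66°  ✓
  (4,5): δ = 133.23°  ·
  (4,6): δ = 52.71°  ✓
  (4,7): δ = 13.99°  ✓
  (5,6): δ = 99.49°  ·
  (5,7): δ = 60.77°  ✓
  (6,7): δ = 141.28°  ·
antipodal pairs: 13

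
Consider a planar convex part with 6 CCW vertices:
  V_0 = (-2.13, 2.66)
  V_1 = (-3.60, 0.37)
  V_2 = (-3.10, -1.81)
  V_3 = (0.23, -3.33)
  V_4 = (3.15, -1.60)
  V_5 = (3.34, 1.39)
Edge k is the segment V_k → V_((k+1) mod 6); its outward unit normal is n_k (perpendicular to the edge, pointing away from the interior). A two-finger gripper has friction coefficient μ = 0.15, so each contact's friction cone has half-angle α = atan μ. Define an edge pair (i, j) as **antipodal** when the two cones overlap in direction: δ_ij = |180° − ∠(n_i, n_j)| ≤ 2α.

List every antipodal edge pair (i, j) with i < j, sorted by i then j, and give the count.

count = 2; pairs: (1,4), (2,5)

α = atan 0.15 = 8.53°;  2α = 17.06°
n_0 = (-0.8415, +0.5402)
n_1 = (-0.9747, -0.2236)
n_2 = (-0.4152, -0.9097)
n_3 = (+0.5097, -0.8603)
n_4 = (+0.9980, -0.0634)
n_5 = (+0.2262, +0.9741)
  (0,1): δ = 134.38°  ·
  (0,2): δ = 81.84°  ·
  (0,3): δ = 26.66°  ·
  (0,4): δ = 29.06°  ·
  (0,5): δ = 109.63°  ·
  (1,2): δ = 127.45°  ·
  (1,3): δ = 72.27°  ·
  (1,4): δ = 16.55°  ✓
  (1,5): δ = 64.01°  ·
  (2,3): δ = 124.82°  ·
  (2,4): δ = 69.10°  ·
  (2,5): δ = 11.46°  ✓
  (3,4): δ = 124.28°  ·
  (3,5): δ = 43.72°  ·
  (4,5): δ = 99.44°  ·
antipodal pairs: 2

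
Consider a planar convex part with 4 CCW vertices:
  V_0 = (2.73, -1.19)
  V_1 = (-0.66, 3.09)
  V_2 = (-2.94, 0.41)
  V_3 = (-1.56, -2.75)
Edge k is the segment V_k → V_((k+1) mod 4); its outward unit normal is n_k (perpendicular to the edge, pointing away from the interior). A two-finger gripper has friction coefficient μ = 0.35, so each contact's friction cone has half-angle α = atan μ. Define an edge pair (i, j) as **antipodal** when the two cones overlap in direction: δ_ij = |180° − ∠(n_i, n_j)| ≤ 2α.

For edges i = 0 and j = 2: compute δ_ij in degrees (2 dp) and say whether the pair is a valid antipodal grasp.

α = atan 0.35 = 19.29°;  2α = 38.58°
edge 0: e_0 = (-3.39, +4.28);  n_0 = (+0.7839, +0.6209)
edge 2: e_2 = (+1.38, -3.16);  n_2 = (-0.9164, -0.4002)
∠(n_0, n_2) = 165.21°
δ = |180° − 165.21°| = 14.79°
14.79° ≤ 2α = 38.58°  →  valid

δ = 14.79°, valid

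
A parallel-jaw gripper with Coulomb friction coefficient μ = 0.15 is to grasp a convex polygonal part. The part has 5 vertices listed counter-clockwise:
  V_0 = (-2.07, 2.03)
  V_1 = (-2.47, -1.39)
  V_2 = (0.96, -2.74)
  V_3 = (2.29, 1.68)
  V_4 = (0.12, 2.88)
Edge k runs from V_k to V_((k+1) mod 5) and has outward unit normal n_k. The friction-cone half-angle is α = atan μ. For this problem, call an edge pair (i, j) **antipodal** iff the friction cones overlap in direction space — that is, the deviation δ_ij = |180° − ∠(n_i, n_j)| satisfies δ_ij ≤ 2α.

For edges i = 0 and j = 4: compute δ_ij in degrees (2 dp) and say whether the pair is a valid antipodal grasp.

α = atan 0.15 = 8.53°;  2α = 17.06°
edge 0: e_0 = (-0.40, -3.42);  n_0 = (-0.9932, +0.1162)
edge 4: e_4 = (-2.19, -0.85);  n_4 = (-0.3618, +0.9322)
∠(n_0, n_4) = 62.12°
δ = |180° − 62.12°| = 117.88°
117.88° > 2α = 17.06°  →  invalid

δ = 117.88°, invalid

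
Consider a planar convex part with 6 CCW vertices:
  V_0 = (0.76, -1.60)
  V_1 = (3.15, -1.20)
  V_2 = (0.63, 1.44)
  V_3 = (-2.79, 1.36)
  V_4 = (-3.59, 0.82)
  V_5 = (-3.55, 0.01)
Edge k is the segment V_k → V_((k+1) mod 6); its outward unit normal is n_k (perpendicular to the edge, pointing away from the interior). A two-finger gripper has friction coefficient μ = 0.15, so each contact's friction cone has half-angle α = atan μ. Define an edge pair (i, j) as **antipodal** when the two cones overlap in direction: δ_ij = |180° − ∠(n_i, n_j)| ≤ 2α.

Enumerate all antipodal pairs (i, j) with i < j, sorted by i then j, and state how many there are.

count = 1; pairs: (0,2)

α = atan 0.15 = 8.53°;  2α = 17.06°
n_0 = (+0.1651, -0.9863)
n_1 = (+0.7234, +0.6905)
n_2 = (-0.0234, +0.9997)
n_3 = (-0.5595, +0.8288)
n_4 = (-0.9988, -0.0493)
n_5 = (-0.3499, -0.9368)
  (0,1): δ = 55.83°  ·
  (0,2): δ = 8.16°  ✓
  (0,3): δ = 24.52°  ·
  (0,4): δ = 83.33°  ·
  (0,5): δ = 150.02°  ·
  (1,2): δ = 132.33°  ·
  (1,3): δ = 99.65°  ·
  (1,4): δ = 40.84°  ·
  (1,5): δ = 25.85°  ·
  (2,3): δ = 147.32°  ·
  (2,4): δ = 88.51°  ·
  (2,5): δ = 21.82°  ·
  (3,4): δ = 121.19°  ·
  (3,5): δ = 54.50°  ·
  (4,5): δ = 113.31°  ·
antipodal pairs: 1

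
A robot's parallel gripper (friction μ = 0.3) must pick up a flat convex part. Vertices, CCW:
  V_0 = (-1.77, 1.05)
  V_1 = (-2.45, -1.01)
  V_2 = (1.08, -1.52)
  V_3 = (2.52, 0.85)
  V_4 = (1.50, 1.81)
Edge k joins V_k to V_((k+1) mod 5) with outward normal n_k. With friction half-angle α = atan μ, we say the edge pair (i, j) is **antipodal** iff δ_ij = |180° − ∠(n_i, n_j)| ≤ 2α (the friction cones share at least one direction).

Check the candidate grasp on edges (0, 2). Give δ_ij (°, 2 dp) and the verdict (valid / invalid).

α = atan 0.3 = 16.70°;  2α = 33.40°
edge 0: e_0 = (-0.68, -2.06);  n_0 = (-0.9496, +0.3135)
edge 2: e_2 = (+1.44, +2.37);  n_2 = (+0.8546, -0.5193)
∠(n_0, n_2) = 166.99°
δ = |180° − 166.99°| = 13.01°
13.01° ≤ 2α = 33.40°  →  valid

δ = 13.01°, valid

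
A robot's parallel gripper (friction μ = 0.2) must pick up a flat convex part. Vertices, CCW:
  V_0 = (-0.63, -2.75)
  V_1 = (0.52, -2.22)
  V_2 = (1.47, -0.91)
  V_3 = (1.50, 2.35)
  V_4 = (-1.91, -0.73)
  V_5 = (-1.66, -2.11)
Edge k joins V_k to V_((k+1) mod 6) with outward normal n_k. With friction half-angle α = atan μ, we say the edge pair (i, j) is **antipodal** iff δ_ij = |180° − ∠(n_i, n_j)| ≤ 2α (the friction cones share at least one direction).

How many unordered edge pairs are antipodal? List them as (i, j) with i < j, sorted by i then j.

α = atan 0.2 = 11.31°;  2α = 22.62°
n_0 = (+0.4186, -0.9082)
n_1 = (+0.8095, -0.5871)
n_2 = (+1.0000, -0.0092)
n_3 = (-0.6703, +0.7421)
n_4 = (-0.9840, -0.1783)
n_5 = (-0.5278, -0.8494)
  (0,1): δ = 150.69°  ·
  (0,2): δ = 115.27°  ·
  (0,3): δ = 17.35°  ✓
  (0,4): δ = 75.52°  ·
  (0,5): δ = 123.40°  ·
  (1,2): δ = 144.58°  ·
  (1,3): δ = 11.96°  ✓
  (1,4): δ = 46.22°  ·
  (1,5): δ = 94.09°  ·
  (2,3): δ = 47.38°  ·
  (2,4): δ = 10.80°  ✓
  (2,5): δ = 58.67°  ·
  (3,4): δ = 121.82°  ·
  (3,5): δ = 73.94°  ·
  (4,5): δ = 132.12°  ·
antipodal pairs: 3

count = 3; pairs: (0,3), (1,3), (2,4)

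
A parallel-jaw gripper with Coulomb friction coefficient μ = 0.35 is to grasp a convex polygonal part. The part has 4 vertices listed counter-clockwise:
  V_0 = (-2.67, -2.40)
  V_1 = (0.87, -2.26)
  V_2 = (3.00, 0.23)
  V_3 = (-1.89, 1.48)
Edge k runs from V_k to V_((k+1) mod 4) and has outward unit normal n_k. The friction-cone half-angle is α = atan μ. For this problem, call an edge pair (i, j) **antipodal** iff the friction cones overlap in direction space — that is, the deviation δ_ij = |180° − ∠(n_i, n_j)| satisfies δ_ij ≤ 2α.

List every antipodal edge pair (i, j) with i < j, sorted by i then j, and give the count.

count = 2; pairs: (0,2), (1,3)

α = atan 0.35 = 19.29°;  2α = 38.58°
n_0 = (+0.0395, -0.9992)
n_1 = (+0.7599, -0.6500)
n_2 = (+0.2477, +0.9688)
n_3 = (-0.9804, +0.1971)
  (0,1): δ = 132.81°  ·
  (0,2): δ = 16.60°  ✓
  (0,3): δ = 76.37°  ·
  (1,2): δ = 63.79°  ·
  (1,3): δ = 29.18°  ✓
  (2,3): δ = 87.03°  ·
antipodal pairs: 2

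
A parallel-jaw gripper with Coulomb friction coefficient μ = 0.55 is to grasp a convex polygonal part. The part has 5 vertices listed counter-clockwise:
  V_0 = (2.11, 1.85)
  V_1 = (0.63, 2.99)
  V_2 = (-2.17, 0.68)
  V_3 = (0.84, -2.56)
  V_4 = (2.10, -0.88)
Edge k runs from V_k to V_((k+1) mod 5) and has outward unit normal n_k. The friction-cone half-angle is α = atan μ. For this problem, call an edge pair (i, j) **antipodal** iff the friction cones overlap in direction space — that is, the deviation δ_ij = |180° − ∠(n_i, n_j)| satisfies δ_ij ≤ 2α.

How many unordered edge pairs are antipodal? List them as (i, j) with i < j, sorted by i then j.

α = atan 0.55 = 28.81°;  2α = 57.62°
n_0 = (+0.6102, +0.7922)
n_1 = (-0.6364, +0.7714)
n_2 = (-0.7326, -0.6806)
n_3 = (+0.8000, -0.6000)
n_4 = (+1.0000, -0.0037)
  (0,1): δ = 102.87°  ·
  (0,2): δ = 9.50°  ✓
  (0,3): δ = 90.74°  ·
  (0,4): δ = 127.40°  ·
  (1,2): δ = 86.63°  ·
  (1,3): δ = 13.61°  ✓
  (1,4): δ = 50.27°  ✓
  (2,3): δ = 79.76°  ·
  (2,4): δ = 43.10°  ✓
  (3,4): δ = 143.34°  ·
antipodal pairs: 4

count = 4; pairs: (0,2), (1,3), (1,4), (2,4)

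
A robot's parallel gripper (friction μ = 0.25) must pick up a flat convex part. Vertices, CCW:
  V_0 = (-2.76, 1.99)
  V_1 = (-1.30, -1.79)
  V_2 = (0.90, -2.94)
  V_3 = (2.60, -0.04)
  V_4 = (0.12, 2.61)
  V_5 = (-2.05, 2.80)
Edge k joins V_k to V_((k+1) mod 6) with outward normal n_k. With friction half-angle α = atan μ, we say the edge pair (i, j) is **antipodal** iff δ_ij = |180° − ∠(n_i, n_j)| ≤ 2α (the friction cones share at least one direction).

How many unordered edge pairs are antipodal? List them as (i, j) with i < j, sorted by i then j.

count = 4; pairs: (0,3), (1,3), (1,4), (2,5)

α = atan 0.25 = 14.04°;  2α = 28.07°
n_0 = (-0.9328, -0.3603)
n_1 = (-0.4633, -0.8862)
n_2 = (+0.8627, -0.5057)
n_3 = (+0.7301, +0.6833)
n_4 = (+0.0872, +0.9962)
n_5 = (-0.7520, +0.6592)
  (0,1): δ = 138.72°  ·
  (0,2): δ = 51.50°  ·
  (0,3): δ = 21.98°  ✓
  (0,4): δ = 63.88°  ·
  (0,5): δ = 117.65°  ·
  (1,2): δ = 92.78°  ·
  (1,3): δ = 19.30°  ✓
  (1,4): δ = 22.59°  ✓
  (1,5): δ = 76.36°  ·
  (2,3): δ = 106.52°  ·
  (2,4): δ = 64.62°  ·
  (2,5): δ = 10.86°  ✓
  (3,4): δ = 138.11°  ·
  (3,5): δ = 84.34°  ·
  (4,5): δ = 126.23°  ·
antipodal pairs: 4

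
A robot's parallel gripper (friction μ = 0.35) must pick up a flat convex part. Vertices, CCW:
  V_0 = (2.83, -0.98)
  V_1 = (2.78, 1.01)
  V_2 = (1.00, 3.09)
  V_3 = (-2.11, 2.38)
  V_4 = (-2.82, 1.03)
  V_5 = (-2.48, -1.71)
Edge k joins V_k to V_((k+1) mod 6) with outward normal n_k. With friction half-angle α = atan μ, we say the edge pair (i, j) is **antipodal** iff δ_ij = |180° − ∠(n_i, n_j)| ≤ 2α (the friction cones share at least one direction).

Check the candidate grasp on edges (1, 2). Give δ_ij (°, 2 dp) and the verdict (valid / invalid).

α = atan 0.35 = 19.29°;  2α = 38.58°
edge 1: e_1 = (-1.78, +2.08);  n_1 = (+0.7598, +0.6502)
edge 2: e_2 = (-3.11, -0.71);  n_2 = (-0.2226, +0.9749)
∠(n_1, n_2) = 62.30°
δ = |180° − 62.30°| = 117.70°
117.70° > 2α = 38.58°  →  invalid

δ = 117.70°, invalid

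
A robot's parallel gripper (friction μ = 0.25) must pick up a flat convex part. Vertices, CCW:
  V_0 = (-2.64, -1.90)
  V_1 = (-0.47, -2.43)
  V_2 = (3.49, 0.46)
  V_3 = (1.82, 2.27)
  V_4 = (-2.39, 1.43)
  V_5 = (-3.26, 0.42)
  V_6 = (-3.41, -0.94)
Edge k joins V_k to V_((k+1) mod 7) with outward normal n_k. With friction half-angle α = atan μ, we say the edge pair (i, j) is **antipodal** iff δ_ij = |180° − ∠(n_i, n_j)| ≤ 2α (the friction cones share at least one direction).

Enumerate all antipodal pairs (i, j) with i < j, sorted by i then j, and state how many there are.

count = 4; pairs: (0,3), (1,3), (1,4), (2,6)

α = atan 0.25 = 14.04°;  2α = 28.07°
n_0 = (-0.2373, -0.9714)
n_1 = (+0.5895, -0.8078)
n_2 = (+0.7350, +0.6781)
n_3 = (-0.1957, +0.9807)
n_4 = (-0.7577, +0.6526)
n_5 = (-0.9940, +0.1096)
n_6 = (-0.7801, -0.6257)
  (0,1): δ = 130.15°  ·
  (0,2): δ = 33.58°  ·
  (0,3): δ = 25.01°  ✓
  (0,4): δ = 62.98°  ·
  (0,5): δ = 97.43°  ·
  (0,6): δ = 142.46°  ·
  (1,2): δ = 83.43°  ·
  (1,3): δ = 24.84°  ✓
  (1,4): δ = 13.14°  ✓
  (1,5): δ = 47.58°  ·
  (1,6): δ = 92.61°  ·
  (2,3): δ = 121.41°  ·
  (2,4): δ = 83.44°  ·
  (2,5): δ = 48.99°  ·
  (2,6): δ = 3.96°  ✓
  (3,4): δ = 142.02°  ·
  (3,5): δ = 107.58°  ·
  (3,6): δ = 62.55°  ·
  (4,5): δ = 145.55°  ·
  (4,6): δ = 100.53°  ·
  (5,6): δ = 134.97°  ·
antipodal pairs: 4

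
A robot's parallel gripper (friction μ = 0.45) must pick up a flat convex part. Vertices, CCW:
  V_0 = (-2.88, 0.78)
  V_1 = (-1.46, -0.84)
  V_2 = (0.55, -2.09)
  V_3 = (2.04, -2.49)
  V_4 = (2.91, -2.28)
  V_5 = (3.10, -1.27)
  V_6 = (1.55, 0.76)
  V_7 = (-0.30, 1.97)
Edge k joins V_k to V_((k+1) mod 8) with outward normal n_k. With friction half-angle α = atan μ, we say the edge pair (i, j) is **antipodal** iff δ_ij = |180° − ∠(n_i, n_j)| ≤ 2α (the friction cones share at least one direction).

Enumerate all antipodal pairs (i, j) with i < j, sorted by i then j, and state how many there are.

α = atan 0.45 = 24.23°;  2α = 48.46°
n_0 = (-0.7520, -0.6592)
n_1 = (-0.5281, -0.8492)
n_2 = (-0.2593, -0.9658)
n_3 = (+0.2346, -0.9721)
n_4 = (+0.9828, -0.1849)
n_5 = (+0.7948, +0.6069)
n_6 = (+0.5474, +0.8369)
n_7 = (-0.4188, +0.9081)
  (0,1): δ = 163.11°  ·
  (0,2): δ = 146.26°  ·
  (0,3): δ = 117.67°  ·
  (0,4): δ = 51.89°  ·
  (0,5): δ = 3.87°  ✓
  (0,6): δ = 15.58°  ✓
  (0,7): δ = 73.53°  ·
  (1,2): δ = 163.15°  ·
  (1,3): δ = 134.55°  ·
  (1,4): δ = 68.78°  ·
  (1,5): δ = 20.76°  ✓
  (1,6): δ = 1.31°  ✓
  (1,7): δ = 56.64°  ·
  (2,3): δ = 151.40°  ·
  (2,4): δ = 85.63°  ·
  (2,5): δ = 37.61°  ✓
  (2,6): δ = 18.16°  ✓
  (2,7): δ = 39.79°  ✓
  (3,4): δ = 114.22°  ·
  (3,5): δ = 66.21°  ·
  (3,6): δ = 46.76°  ✓
  (3,7): δ = 11.19°  ✓
  (4,5): δ = 131.98°  ·
  (4,6): δ = 112.53°  ·
  (4,7): δ = 54.59°  ·
  (5,6): δ = 160.55°  ·
  (5,7): δ = 102.60°  ·
  (6,7): δ = 122.05°  ·
antipodal pairs: 9

count = 9; pairs: (0,5), (0,6), (1,5), (1,6), (2,5), (2,6), (2,7), (3,6), (3,7)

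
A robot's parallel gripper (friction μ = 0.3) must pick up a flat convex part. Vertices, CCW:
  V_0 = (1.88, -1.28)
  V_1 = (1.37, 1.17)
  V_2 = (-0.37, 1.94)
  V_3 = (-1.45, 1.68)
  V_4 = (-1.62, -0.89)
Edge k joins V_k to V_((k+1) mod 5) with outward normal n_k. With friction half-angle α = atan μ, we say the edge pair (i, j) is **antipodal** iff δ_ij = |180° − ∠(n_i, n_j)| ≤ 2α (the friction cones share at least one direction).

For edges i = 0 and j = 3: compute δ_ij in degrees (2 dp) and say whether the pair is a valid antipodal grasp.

α = atan 0.3 = 16.70°;  2α = 33.40°
edge 0: e_0 = (-0.51, +2.45);  n_0 = (+0.9790, +0.2038)
edge 3: e_3 = (-0.17, -2.57);  n_3 = (-0.9978, +0.0660)
∠(n_0, n_3) = 164.46°
δ = |180° − 164.46°| = 15.54°
15.54° ≤ 2α = 33.40°  →  valid

δ = 15.54°, valid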